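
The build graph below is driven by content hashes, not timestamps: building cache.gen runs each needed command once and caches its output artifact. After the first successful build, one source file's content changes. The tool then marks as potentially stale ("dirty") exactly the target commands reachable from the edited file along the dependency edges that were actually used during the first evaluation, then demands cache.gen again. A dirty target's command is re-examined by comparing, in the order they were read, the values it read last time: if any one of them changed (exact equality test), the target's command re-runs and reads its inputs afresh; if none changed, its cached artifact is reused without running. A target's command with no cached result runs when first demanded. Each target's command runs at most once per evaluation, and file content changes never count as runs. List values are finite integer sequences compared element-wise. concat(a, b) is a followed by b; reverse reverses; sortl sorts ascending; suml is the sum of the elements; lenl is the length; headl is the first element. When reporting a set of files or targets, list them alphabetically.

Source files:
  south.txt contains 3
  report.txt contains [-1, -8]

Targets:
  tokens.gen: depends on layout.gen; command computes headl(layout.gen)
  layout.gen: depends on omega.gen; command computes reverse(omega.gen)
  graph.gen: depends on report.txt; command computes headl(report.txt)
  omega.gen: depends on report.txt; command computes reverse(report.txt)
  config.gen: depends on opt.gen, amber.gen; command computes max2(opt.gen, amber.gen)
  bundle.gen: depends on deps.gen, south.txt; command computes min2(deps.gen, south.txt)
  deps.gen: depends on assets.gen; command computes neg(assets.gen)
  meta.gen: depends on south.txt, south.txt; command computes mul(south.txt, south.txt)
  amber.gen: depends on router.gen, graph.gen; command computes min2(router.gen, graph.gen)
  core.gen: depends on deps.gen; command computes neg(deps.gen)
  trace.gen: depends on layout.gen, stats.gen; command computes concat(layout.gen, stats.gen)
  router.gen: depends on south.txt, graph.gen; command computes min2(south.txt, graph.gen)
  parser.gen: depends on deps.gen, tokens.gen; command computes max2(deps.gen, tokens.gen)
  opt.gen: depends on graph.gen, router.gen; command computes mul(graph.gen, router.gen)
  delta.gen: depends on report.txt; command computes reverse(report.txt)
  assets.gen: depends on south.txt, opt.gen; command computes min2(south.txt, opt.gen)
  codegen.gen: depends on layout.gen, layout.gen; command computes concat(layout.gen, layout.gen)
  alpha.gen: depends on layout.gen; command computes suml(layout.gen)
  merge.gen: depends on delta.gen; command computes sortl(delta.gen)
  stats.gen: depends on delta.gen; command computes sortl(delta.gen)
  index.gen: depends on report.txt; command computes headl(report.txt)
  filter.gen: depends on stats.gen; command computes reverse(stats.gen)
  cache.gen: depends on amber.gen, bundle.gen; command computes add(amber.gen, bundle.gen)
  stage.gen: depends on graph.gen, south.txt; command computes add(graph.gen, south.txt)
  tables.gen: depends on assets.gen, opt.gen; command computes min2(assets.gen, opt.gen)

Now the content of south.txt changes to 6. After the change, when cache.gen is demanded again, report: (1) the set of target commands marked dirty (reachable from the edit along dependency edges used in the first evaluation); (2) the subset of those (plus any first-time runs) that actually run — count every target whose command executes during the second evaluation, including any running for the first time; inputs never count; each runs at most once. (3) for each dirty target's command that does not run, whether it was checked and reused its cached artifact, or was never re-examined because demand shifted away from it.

Initial pass — values computed on the first demand:
  graph.gen = headl([-1, -8]) = -1
  router.gen = min2(3, -1) = -1
  amber.gen = min2(-1, -1) = -1
  opt.gen = mul(-1, -1) = 1
  assets.gen = min2(3, 1) = 1
  deps.gen = neg(1) = -1
  bundle.gen = min2(-1, 3) = -1
  cache.gen = add(-1, -1) = -2

Second demand — change propagation:
  router.gen: re-runs because south.txt 3->6; new result -1 (unchanged).
  amber.gen: re-examined; everything it read last time is the same (router.gen unchanged, graph.gen unchanged) — cache -1 kept, no run.
  opt.gen: re-examined; everything it read last time is the same (graph.gen unchanged, router.gen unchanged) — cache 1 kept, no run.
  assets.gen: re-runs because south.txt 3->6; new result 1 (unchanged).
  deps.gen: re-examined; everything it read last time is the same (assets.gen unchanged) — cache -1 kept, no run.
  bundle.gen: re-runs because south.txt 3->6; new result -1 (unchanged).
  cache.gen: re-examined; everything it read last time is the same (amber.gen unchanged, bundle.gen unchanged) — cache -2 kept, no run.

The important point: at opt.gen every value read last time is unchanged, so the dirty flag clears without a run.

Dirty set: amber.gen, assets.gen, bundle.gen, cache.gen, deps.gen, opt.gen, router.gen.
Run set: assets.gen, bundle.gen, router.gen (3 run).
Re-examined without running (cache reused): amber.gen, cache.gen, deps.gen, opt.gen.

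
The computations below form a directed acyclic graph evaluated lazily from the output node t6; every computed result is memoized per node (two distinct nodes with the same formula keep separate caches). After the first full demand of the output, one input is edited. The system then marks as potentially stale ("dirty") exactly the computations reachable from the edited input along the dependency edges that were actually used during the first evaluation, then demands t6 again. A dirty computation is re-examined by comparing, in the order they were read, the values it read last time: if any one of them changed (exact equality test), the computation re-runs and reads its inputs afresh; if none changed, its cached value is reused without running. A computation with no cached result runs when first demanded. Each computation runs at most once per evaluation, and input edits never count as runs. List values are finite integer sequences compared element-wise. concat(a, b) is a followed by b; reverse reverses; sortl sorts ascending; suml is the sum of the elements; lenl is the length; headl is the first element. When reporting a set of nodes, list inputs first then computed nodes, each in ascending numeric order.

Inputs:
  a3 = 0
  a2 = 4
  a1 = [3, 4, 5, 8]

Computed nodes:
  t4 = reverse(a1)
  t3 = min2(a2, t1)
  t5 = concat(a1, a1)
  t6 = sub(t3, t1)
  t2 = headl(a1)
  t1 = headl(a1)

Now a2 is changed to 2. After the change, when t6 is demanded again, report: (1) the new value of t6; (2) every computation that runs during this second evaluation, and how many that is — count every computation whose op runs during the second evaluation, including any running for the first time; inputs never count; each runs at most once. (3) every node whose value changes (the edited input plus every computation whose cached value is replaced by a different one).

First demand of the output computes:
  t1 = headl([3, 4, 5, 8]) = 3
  t3 = min2(4, 3) = 3
  t6 = sub(3, 3) = 0

After the edit, cleaning proceeds:
  t3: a read changed (a2 4->2) — executes, giving 2.
  t6: a read changed (t3 3->2) — executes, giving -1.

Demanding t6 again yields -1.
2 computations run: t3, t6.
The nodes whose values change: a2, t3, t6.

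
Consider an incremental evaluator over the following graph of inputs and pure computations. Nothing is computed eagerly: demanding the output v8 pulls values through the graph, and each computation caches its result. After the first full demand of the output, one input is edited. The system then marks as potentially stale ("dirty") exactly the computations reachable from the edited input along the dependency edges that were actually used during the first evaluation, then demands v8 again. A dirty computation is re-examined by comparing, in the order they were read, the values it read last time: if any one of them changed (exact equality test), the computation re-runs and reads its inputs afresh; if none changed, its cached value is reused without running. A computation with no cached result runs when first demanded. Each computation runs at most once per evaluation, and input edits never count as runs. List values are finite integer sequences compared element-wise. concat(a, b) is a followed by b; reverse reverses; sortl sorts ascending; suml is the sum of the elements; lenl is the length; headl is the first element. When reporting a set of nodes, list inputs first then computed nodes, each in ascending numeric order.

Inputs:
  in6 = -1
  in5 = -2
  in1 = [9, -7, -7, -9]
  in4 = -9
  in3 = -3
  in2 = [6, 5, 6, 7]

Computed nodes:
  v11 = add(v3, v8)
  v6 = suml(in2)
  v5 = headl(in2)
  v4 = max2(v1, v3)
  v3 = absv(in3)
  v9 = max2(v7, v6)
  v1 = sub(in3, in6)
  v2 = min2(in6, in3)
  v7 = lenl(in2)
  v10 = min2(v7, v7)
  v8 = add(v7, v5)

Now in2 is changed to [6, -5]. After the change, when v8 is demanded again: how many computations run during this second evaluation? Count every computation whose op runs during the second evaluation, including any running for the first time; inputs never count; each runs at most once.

Run set: v5, v7, v8 (3 run).

Initial pass — values computed on the first demand:
  v5 = headl([6, 5, 6, 7]) = 6
  v7 = lenl([6, 5, 6, 7]) = 4
  v8 = add(4, 6) = 10

Second demand — change propagation:
  v5: re-runs because in2 [6, 5, 6, 7]->[6, -5]; new result 6 (unchanged).
  v7: re-runs because in2 [6, 5, 6, 7]->[6, -5]; new result 2.
  v8: re-runs because v7 4->2; new result 8.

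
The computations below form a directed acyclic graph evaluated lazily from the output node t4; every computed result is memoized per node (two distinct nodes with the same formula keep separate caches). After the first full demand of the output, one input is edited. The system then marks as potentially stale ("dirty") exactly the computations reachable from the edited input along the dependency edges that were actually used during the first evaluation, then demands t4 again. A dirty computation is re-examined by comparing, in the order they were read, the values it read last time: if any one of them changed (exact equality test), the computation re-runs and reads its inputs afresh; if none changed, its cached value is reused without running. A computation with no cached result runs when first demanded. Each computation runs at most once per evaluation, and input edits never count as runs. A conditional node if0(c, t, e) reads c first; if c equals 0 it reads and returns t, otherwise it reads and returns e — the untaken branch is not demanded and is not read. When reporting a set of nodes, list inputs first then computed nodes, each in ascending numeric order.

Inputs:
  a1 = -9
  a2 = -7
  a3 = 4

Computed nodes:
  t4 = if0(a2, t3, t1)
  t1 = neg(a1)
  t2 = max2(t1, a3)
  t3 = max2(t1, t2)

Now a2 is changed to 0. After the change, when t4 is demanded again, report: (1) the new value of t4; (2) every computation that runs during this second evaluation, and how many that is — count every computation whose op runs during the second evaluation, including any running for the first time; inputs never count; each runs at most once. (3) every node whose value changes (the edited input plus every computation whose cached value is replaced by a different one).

First demand of the output computes:
  t1 = neg(-9) = 9
  t4 = if0(a2=-7 -> else branch t1) = 9

After the edit, cleaning proceeds:
  t2: had never run; runs now, result 9.
  t3: had never run; runs now, result 9.
  t4: a read changed (a2 -7->0) — executes, giving 9 — identical to its old value.

Note the branch switch — t2, t3 had no cache and run now for the first time.

Demanding t4 again yields 9.
3 computations run: t2, t3, t4.
The nodes whose values change: a2.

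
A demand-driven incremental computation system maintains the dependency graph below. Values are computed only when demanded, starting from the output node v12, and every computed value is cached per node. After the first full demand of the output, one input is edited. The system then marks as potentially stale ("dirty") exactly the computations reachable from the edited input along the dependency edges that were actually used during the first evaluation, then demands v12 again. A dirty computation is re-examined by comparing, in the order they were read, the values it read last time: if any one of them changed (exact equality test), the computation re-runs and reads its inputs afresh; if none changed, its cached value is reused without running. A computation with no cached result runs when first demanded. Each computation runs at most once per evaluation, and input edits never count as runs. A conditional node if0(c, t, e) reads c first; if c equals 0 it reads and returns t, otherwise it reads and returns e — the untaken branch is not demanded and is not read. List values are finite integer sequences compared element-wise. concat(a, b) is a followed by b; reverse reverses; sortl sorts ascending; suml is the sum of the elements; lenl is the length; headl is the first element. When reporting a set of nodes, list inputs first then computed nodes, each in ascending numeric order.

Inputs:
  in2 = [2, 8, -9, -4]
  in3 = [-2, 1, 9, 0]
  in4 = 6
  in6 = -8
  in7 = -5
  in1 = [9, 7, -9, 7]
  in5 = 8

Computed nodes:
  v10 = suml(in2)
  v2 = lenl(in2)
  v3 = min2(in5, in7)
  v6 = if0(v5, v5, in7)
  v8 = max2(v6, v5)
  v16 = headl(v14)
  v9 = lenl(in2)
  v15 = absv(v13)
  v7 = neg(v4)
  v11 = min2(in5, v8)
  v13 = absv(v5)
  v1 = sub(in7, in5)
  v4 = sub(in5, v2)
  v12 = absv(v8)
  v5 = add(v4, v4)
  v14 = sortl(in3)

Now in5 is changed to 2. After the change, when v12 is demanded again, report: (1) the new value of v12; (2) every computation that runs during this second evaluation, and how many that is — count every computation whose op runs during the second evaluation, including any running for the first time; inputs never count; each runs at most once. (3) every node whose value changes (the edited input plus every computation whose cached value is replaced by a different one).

First evaluation (everything demanded from the output):
  v2 = lenl([2, 8, -9, -4]) = 4
  v4 = sub(8, 4) = 4
  v5 = add(4, 4) = 8
  v6 = if0(v5=8 -> else branch in7) = -5
  v8 = max2(-5, 8) = 8
  v12 = absv(8) = 8

Propagation after the edit:
  v4: runs — in5 8->2; result -2.
  v5: runs — v4 4->-2; v4 4->-2; result -4.
  v6: runs — v5 8->-4; result -5 (same value as before).
  v8: runs — v5 8->-4; result -4.
  v12: runs — v8 8->-4; result 4.

New value of v12: 4.
Computations that run: v4, v5, v6, v8, v12 — 5 in total.
Values that change: in5, v4, v5, v8, v12.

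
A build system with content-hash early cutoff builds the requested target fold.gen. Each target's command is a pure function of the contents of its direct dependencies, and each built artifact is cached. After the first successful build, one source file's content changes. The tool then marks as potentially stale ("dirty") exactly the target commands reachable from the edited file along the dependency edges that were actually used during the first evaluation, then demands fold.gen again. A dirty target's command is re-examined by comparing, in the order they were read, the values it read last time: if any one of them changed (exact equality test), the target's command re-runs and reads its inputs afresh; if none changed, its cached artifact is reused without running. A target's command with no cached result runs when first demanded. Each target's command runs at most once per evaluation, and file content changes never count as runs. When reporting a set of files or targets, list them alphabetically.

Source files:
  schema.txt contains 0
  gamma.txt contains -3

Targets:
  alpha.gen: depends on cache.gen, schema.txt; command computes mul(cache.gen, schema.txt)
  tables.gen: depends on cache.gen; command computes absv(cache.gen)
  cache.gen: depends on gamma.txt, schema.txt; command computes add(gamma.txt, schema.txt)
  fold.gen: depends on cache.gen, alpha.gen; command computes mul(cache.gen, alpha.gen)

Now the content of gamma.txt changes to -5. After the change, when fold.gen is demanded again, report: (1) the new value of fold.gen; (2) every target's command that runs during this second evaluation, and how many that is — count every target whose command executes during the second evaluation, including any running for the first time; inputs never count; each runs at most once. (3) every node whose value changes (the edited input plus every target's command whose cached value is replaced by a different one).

New value of fold.gen: 0.
Target commands that run: alpha.gen, cache.gen, fold.gen — 3 in total.
Values that change: cache.gen, gamma.txt.

First evaluation (everything demanded from the output):
  cache.gen = add(-3, 0) = -3
  alpha.gen = mul(-3, 0) = 0
  fold.gen = mul(-3, 0) = 0

Propagation after the edit:
  cache.gen: runs — gamma.txt -3->-5; result -5.
  alpha.gen: runs — cache.gen -3->-5; result 0 (same value as before).
  fold.gen: runs — cache.gen -3->-5; result 0 (same value as before).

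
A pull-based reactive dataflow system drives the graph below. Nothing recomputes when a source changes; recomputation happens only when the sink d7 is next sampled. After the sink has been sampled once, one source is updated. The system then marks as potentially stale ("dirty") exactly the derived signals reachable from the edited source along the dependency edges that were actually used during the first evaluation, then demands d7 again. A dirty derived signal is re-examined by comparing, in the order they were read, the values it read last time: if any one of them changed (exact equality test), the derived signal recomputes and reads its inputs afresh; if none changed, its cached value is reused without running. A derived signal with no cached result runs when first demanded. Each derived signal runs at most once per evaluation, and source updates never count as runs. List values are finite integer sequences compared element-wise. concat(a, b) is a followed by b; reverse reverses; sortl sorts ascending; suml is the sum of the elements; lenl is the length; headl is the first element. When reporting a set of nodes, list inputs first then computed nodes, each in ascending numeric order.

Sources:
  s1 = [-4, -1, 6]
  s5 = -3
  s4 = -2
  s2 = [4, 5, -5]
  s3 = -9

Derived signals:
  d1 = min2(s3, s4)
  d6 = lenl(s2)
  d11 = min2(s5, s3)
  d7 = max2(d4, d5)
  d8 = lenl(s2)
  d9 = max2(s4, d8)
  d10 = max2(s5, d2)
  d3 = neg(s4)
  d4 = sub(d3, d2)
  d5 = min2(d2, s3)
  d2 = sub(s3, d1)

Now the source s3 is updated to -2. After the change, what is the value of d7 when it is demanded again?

First evaluation (everything demanded from the output):
  d1 = min2(-9, -2) = -9
  d2 = sub(-9, -9) = 0
  d3 = neg(-2) = 2
  d4 = sub(2, 0) = 2
  d5 = min2(0, -9) = -9
  d7 = max2(2, -9) = 2

Propagation after the edit:
  d1: runs — s3 -9->-2; result -2.
  d2: runs — s3 -9->-2; d1 -9->-2; result 0 (same value as before).
  d4: checked — values it read are unchanged (d3 unchanged, d2 unchanged); reused cached 2 without running.
  d5: runs — s3 -9->-2; result -2.
  d7: runs — d5 -9->-2; result 2 (same value as before).

Key observation: the cutoff stops propagation at d4 — its inputs' values are unchanged, so it reuses its cache.

New value of d7: 2.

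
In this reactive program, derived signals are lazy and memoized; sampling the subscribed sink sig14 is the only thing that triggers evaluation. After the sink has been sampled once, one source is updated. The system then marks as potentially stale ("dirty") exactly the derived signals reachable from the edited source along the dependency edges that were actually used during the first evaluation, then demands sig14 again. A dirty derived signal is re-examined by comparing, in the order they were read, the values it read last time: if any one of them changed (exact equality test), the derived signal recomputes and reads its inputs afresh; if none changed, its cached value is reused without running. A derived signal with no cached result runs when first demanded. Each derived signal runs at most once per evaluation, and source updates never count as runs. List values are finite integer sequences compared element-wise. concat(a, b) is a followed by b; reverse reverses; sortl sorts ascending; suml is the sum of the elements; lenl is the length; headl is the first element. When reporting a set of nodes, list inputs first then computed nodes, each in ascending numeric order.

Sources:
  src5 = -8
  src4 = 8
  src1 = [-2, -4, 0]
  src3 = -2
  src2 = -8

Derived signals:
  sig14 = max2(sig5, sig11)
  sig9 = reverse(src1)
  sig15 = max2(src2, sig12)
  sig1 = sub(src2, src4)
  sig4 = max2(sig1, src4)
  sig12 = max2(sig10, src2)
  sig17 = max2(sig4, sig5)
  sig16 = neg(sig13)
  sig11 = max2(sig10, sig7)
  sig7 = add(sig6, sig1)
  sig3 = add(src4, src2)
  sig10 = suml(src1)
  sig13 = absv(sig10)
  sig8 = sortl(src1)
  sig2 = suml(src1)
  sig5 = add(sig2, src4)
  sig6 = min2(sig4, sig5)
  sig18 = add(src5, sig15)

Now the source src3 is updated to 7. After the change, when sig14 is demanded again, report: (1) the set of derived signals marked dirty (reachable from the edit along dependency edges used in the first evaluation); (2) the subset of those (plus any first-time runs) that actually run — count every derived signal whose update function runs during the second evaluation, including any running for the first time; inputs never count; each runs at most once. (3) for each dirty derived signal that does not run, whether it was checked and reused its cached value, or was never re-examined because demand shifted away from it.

The edit dirties: none.
0 derived signals run: none.
No dirty derived signal escaped a run.
Note the shortcut — nothing in the graph depends on src3 at all, so no recomputation happens.

First demand of the output computes:
  sig1 = sub(-8, 8) = -16
  sig2 = suml([-2, -4, 0]) = -6
  sig4 = max2(-16, 8) = 8
  sig5 = add(-6, 8) = 2
  sig6 = min2(8, 2) = 2
  sig7 = add(2, -16) = -14
  sig10 = suml([-2, -4, 0]) = -6
  sig11 = max2(-6, -14) = -6
  sig14 = max2(2, -6) = 2

After the edit, cleaning proceeds:
  no node depends on src3 at all; the second demand re-runs nothing.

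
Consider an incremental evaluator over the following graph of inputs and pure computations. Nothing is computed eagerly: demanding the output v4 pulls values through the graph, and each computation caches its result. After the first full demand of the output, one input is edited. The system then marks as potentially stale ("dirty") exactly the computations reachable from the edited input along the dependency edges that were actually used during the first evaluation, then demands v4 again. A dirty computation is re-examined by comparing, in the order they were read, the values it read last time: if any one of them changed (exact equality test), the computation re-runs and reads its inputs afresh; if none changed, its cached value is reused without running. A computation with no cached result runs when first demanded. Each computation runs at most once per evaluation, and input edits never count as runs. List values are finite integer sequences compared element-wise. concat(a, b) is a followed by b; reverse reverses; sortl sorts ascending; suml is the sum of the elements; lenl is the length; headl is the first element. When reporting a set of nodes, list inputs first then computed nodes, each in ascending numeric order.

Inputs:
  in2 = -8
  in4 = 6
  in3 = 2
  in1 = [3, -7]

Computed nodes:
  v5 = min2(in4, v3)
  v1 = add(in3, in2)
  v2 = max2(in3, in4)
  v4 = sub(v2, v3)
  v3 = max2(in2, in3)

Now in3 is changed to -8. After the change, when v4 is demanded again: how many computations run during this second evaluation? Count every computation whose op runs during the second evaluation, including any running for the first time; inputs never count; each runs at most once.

Initial pass — values computed on the first demand:
  v2 = max2(2, 6) = 6
  v3 = max2(-8, 2) = 2
  v4 = sub(6, 2) = 4

Second demand — change propagation:
  v2: re-runs because in3 2->-8; new result 6 (unchanged).
  v3: re-runs because in3 2->-8; new result -8.
  v4: re-runs because v3 2->-8; new result 14.

Run set: v2, v3, v4 (3 run).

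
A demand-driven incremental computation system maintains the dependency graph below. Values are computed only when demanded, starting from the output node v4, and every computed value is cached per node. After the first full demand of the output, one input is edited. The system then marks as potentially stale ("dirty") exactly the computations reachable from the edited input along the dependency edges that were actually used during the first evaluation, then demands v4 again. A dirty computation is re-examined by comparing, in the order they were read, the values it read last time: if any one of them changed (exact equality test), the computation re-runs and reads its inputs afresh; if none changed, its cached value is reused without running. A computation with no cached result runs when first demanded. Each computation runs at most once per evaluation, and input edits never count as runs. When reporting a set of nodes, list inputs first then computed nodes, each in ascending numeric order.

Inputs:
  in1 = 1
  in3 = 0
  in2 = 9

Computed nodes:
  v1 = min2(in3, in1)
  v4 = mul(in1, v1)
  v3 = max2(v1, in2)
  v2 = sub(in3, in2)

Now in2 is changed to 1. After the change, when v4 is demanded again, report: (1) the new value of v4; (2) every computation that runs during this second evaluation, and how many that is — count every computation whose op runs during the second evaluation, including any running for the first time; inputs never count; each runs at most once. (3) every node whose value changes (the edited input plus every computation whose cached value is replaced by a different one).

First evaluation (everything demanded from the output):
  v1 = min2(0, 1) = 0
  v4 = mul(1, 0) = 0

Propagation after the edit:
  in2 feeds no computation that the output demands — nothing is marked dirty and nothing runs.

Key observation: in2 is never demanded by the output, so the edit triggers no recomputation at all.

New value of v4: 0.
Computations that run: none — 0 in total.
Values that change: in2.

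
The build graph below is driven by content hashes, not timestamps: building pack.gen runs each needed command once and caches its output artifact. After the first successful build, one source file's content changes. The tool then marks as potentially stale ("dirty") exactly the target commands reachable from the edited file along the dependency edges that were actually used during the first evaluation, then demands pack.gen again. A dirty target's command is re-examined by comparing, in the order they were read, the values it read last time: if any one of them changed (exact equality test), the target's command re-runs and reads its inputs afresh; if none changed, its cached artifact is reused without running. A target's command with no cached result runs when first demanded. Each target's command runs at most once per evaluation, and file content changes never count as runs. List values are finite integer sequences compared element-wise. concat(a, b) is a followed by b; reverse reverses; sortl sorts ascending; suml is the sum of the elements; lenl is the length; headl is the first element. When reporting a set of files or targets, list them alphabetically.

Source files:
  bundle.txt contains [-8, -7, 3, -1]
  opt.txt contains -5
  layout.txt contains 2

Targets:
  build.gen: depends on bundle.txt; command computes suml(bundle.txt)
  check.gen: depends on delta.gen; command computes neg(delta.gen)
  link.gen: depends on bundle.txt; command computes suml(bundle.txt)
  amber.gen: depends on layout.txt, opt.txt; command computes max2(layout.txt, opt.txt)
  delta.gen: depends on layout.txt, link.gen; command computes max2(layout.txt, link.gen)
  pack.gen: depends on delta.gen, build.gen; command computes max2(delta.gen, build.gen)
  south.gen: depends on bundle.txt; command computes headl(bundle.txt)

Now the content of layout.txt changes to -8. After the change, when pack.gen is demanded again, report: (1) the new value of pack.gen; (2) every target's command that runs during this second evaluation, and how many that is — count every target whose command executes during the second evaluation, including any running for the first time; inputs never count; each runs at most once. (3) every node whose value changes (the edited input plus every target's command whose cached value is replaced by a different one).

pack.gen now evaluates to -8.
Run set: delta.gen, pack.gen (2 run).
Changed values: delta.gen, layout.txt, pack.gen.

Initial pass — values computed on the first demand:
  build.gen = suml([-8, -7, 3, -1]) = -13
  link.gen = suml([-8, -7, 3, -1]) = -13
  delta.gen = max2(2, -13) = 2
  pack.gen = max2(2, -13) = 2

Second demand — change propagation:
  delta.gen: re-runs because layout.txt 2->-8; new result -8.
  pack.gen: re-runs because delta.gen 2->-8; new result -8.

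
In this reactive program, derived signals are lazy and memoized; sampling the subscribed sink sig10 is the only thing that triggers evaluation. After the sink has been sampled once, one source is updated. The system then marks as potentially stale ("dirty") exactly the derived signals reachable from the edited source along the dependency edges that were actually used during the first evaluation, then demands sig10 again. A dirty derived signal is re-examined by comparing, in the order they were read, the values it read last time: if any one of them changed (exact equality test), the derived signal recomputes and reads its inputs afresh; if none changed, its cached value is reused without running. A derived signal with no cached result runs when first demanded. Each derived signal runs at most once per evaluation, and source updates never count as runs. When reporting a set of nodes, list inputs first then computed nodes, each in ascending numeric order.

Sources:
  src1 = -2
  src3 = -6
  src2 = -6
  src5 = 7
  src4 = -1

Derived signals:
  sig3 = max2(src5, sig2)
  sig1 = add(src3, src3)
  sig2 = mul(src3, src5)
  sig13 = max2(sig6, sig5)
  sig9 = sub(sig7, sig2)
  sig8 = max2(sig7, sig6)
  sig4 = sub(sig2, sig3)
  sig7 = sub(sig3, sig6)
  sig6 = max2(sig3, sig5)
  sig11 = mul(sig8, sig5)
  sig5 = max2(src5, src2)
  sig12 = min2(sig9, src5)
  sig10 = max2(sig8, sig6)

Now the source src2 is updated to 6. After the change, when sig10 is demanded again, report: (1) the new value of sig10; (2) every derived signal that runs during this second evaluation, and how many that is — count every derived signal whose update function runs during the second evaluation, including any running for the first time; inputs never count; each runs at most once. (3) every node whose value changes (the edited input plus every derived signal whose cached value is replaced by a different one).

Demanding sig10 again yields 7.
1 derived signals run: sig5.
The nodes whose values change: src2.
Note the absorption at sig5: it re-runs yet its value is the same, leaving the output's value untouched.

First demand of the output computes:
  sig2 = mul(-6, 7) = -42
  sig3 = max2(7, -42) = 7
  sig5 = max2(7, -6) = 7
  sig6 = max2(7, 7) = 7
  sig7 = sub(7, 7) = 0
  sig8 = max2(0, 7) = 7
  sig10 = max2(7, 7) = 7

After the edit, cleaning proceeds:
  sig5: a read changed (src2 -6->6) — executes, giving 7 — identical to its old value.
  sig6: dirty, but its reads are unchanged (sig3 unchanged, sig5 unchanged); cached 7 stands.
  sig7: dirty, but its reads are unchanged (sig3 unchanged, sig6 unchanged); cached 0 stands.
  sig8: dirty, but its reads are unchanged (sig7 unchanged, sig6 unchanged); cached 7 stands.
  sig10: dirty, but its reads are unchanged (sig8 unchanged, sig6 unchanged); cached 7 stands.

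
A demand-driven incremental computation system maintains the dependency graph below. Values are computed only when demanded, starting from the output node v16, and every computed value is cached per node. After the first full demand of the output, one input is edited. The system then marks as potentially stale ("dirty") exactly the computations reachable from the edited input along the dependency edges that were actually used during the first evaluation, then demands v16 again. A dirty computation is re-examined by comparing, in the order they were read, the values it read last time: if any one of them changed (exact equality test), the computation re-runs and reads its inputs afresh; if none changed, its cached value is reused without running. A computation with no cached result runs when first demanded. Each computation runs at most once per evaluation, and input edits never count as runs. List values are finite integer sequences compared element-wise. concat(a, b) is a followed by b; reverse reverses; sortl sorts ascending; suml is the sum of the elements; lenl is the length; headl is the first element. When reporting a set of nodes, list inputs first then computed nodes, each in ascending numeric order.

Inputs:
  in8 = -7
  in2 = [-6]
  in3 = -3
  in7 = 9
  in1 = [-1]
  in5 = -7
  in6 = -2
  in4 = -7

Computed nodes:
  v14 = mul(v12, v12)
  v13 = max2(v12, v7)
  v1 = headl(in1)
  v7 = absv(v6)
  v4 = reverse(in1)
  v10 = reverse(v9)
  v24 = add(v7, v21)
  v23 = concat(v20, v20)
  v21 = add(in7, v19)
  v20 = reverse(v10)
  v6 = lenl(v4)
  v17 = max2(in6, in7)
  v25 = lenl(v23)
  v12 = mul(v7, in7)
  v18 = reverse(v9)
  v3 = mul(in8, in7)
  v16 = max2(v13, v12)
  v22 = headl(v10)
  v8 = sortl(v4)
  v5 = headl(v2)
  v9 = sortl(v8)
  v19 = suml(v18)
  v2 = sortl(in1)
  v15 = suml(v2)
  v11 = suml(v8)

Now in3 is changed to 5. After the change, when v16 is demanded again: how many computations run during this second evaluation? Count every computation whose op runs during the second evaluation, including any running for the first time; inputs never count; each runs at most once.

Computations that run: none — 0 in total.
Key observation: in3 is never demanded by the output, so the edit triggers no recomputation at all.

First evaluation (everything demanded from the output):
  v4 = reverse([-1]) = [-1]
  v6 = lenl([-1]) = 1
  v7 = absv(1) = 1
  v12 = mul(1, 9) = 9
  v13 = max2(9, 1) = 9
  v16 = max2(9, 9) = 9

Propagation after the edit:
  in3 feeds no computation that the output demands — nothing is marked dirty and nothing runs.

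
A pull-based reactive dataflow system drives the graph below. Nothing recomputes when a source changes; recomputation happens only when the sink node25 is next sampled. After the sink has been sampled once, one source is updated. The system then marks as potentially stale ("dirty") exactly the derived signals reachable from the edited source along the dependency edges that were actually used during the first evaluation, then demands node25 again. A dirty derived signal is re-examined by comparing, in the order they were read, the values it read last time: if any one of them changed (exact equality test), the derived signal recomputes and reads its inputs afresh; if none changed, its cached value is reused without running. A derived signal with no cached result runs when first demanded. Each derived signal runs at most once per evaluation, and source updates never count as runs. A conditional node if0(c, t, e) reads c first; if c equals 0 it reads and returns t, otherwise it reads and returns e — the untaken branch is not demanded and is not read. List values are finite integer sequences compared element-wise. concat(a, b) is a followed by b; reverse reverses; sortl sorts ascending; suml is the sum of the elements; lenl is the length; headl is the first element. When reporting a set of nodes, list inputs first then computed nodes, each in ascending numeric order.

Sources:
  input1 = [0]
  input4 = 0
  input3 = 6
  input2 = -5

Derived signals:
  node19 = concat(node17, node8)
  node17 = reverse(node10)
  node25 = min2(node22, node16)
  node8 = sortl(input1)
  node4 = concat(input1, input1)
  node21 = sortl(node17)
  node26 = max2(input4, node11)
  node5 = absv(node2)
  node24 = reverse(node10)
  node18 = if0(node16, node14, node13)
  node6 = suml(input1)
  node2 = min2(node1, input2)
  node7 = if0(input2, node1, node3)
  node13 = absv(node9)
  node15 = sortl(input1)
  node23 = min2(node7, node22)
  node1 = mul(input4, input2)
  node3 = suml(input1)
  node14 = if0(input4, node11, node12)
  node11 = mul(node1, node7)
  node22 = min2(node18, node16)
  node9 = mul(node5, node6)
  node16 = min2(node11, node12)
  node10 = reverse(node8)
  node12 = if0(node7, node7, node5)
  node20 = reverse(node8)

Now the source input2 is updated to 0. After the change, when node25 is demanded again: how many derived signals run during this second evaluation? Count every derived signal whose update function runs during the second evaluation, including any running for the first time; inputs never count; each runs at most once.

Derived signals that run: node1, node7 — 2 in total.
Key observation: the cutoff stops propagation at node11 — its inputs' values are unchanged, so it reuses its cache.

First evaluation (everything demanded from the output):
  node1 = mul(0, -5) = 0
  node3 = suml([0]) = 0
  node7 = if0(input2=-5 -> else branch node3) = 0
  node11 = mul(0, 0) = 0
  node12 = if0(node7=0 -> then branch node7) = 0
  node14 = if0(input4=0 -> then branch node11) = 0
  node16 = min2(0, 0) = 0
  node18 = if0(node16=0 -> then branch node14) = 0
  node22 = min2(0, 0) = 0
  node25 = min2(0, 0) = 0

Propagation after the edit:
  node1: runs — input2 -5->0; result 0 (same value as before).
  node7: runs — input2 -5->0; result 0 (same value as before).
  node11: checked — values it read are unchanged (node1 unchanged, node7 unchanged); reused cached 0 without running.
  node12: checked — values it read are unchanged (node7 unchanged, node7 unchanged); reused cached 0 without running.
  node14: checked — values it read are unchanged (input4 unchanged, node11 unchanged); reused cached 0 without running.
  node16: checked — values it read are unchanged (node11 unchanged, node12 unchanged); reused cached 0 without running.
  node18: checked — values it read are unchanged (node16 unchanged, node14 unchanged); reused cached 0 without running.
  node22: checked — values it read are unchanged (node18 unchanged, node16 unchanged); reused cached 0 without running.
  node25: checked — values it read are unchanged (node22 unchanged, node16 unchanged); reused cached 0 without running.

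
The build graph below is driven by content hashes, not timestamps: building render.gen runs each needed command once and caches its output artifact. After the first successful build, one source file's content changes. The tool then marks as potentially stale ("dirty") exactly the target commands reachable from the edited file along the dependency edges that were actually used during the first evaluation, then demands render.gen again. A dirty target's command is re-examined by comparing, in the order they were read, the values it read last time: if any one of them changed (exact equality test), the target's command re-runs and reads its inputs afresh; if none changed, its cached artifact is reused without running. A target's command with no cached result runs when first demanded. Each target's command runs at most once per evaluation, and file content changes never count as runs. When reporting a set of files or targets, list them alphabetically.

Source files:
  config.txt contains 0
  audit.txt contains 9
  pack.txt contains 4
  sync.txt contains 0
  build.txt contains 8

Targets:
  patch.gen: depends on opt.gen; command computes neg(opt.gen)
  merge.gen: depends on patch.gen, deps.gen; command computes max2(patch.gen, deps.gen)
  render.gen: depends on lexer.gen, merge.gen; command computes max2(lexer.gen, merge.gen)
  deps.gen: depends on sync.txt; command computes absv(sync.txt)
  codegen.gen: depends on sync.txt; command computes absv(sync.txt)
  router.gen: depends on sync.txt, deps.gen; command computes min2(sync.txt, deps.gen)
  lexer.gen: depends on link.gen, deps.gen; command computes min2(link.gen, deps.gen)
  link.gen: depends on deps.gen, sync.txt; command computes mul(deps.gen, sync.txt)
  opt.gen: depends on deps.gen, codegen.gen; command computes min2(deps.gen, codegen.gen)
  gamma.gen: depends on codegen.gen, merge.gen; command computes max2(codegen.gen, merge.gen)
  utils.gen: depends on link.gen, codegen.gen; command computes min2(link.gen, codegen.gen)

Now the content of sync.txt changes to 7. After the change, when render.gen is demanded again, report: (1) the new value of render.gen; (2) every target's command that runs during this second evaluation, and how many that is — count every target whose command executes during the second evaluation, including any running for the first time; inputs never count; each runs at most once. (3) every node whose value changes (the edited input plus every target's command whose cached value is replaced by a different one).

Initial pass — values computed on the first demand:
  codegen.gen = absv(0) = 0
  deps.gen = absv(0) = 0
  link.gen = mul(0, 0) = 0
  lexer.gen = min2(0, 0) = 0
  opt.gen = min2(0, 0) = 0
  patch.gen = neg(0) = 0
  merge.gen = max2(0, 0) = 0
  render.gen = max2(0, 0) = 0

Second demand — change propagation:
  codegen.gen: re-runs because sync.txt 0->7; new result 7.
  deps.gen: re-runs because sync.txt 0->7; new result 7.
  link.gen: re-runs because deps.gen 0->7; sync.txt 0->7; new result 49.
  lexer.gen: re-runs because link.gen 0->49; deps.gen 0->7; new result 7.
  opt.gen: re-runs because deps.gen 0->7; codegen.gen 0->7; new result 7.
  patch.gen: re-runs because opt.gen 0->7; new result -7.
  merge.gen: re-runs because patch.gen 0->-7; deps.gen 0->7; new result 7.
  render.gen: re-runs because lexer.gen 0->7; merge.gen 0->7; new result 7.

render.gen now evaluates to 7.
Run set: codegen.gen, deps.gen, lexer.gen, link.gen, merge.gen, opt.gen, patch.gen, render.gen (8 run).
Changed values: codegen.gen, deps.gen, lexer.gen, link.gen, merge.gen, opt.gen, patch.gen, render.gen, sync.txt.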